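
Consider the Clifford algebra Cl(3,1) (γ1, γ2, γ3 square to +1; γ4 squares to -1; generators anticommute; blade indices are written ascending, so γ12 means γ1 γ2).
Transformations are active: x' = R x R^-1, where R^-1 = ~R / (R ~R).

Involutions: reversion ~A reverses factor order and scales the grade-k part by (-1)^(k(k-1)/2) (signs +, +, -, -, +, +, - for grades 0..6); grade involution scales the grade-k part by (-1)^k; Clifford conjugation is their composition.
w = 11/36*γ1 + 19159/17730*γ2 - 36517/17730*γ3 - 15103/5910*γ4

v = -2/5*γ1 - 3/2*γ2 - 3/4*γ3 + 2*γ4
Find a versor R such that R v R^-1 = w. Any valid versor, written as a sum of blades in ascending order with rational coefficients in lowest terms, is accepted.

Since q(v) = q(w) = -411/400, the sum R = v + w = -17/180*γ1 - 3718/8865*γ2 - 99629/35460*γ3 - 3283/5910*γ4 does the job whenever invertible.
Answer: -17/180*γ1 - 3718/8865*γ2 - 99629/35460*γ3 - 3283/5910*γ4


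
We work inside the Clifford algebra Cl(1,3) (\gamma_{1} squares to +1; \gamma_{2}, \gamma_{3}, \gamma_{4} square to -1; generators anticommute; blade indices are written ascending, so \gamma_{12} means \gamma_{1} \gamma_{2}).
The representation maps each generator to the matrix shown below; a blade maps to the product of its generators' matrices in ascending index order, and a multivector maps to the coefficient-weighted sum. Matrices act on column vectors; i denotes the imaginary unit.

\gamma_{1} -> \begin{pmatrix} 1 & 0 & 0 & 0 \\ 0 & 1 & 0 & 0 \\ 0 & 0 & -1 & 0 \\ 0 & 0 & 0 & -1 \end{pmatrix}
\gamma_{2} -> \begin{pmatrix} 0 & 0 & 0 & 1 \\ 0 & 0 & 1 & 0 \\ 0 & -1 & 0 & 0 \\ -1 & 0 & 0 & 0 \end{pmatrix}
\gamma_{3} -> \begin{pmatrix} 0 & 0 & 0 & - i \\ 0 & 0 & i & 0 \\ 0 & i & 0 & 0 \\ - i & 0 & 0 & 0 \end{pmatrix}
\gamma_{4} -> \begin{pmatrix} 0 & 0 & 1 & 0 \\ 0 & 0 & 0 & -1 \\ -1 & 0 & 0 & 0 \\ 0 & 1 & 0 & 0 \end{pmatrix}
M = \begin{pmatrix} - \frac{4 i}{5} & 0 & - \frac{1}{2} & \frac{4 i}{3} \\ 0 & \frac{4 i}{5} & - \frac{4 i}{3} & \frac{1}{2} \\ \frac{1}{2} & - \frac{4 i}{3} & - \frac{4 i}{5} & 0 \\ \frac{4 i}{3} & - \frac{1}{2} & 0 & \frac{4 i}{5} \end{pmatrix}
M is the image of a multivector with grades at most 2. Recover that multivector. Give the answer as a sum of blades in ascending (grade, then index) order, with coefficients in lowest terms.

Method: the blade images are trace-orthogonal — tr(rho(e_A) rho(e_B)^-1) = 4 if A = B and 0 otherwise — and rho(e_A)^-1 = (e_A)^2 * rho(e_A) with (e_A)^2 = +1 or -1, so the coefficient of e_A in the preimage is (e_A)^2 * tr(M rho(e_A))/4.
Nonzero projections over blades of grade <= 2: \gamma_{3}: (\gamma_{3})^2 = -1, tr(M rho(\gamma_{3})) = \frac{16}{3}, coefficient -\frac{4}{3}; \gamma_{4}: (\gamma_{4})^2 = -1, tr(M rho(\gamma_{4})) = 2, coefficient -\frac{1}{2}; \gamma_{23}: (\gamma_{23})^2 = -1, tr(M rho(\gamma_{23})) = - \frac{16}{5}, coefficient \frac{4}{5}. Every other blade of grade <= 2 projects to 0.
Answer: -\frac{4}{3} \gamma_{3} - \frac{1}{2} \gamma_{4} + \frac{4}{5} \gamma_{23}


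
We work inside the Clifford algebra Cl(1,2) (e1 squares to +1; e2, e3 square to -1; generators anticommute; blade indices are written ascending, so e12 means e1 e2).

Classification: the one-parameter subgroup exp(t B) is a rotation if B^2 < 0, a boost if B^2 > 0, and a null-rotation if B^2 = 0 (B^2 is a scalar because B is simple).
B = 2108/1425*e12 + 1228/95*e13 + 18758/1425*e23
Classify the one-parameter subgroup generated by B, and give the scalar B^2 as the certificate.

B^2 term by term: the squares give (2108/1425)^2*(e12)^2 + (1228/95)^2*(e13)^2 + (18758/1425)^2*(e23)^2 = 4443664/2030625*(+1) + 1507984/9025*(+1) + 351862564/2030625*(-1) = -4 (each basis 2-blade squares to minus the product of its generators' squares); cross terms between blades sharing an index anticommute and cancel. So B^2 = -4.
Answer: rotation, certificate B^2 = -4. The invariant at work: B^2 = -4 is unchanged by conjugation, hence its sign classifies the subgroup whatever basis B is written in.


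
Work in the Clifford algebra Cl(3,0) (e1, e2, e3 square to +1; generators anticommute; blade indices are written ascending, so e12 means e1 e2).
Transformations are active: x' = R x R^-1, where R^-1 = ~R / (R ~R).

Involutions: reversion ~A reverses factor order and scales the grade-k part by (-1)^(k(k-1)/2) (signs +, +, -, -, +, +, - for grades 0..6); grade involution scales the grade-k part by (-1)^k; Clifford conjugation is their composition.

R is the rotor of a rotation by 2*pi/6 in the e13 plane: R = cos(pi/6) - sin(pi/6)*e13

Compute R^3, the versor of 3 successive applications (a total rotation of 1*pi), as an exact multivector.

The rotor phase is half the rotation angle and phases add under composition, so 3 steps in the e13 plane accumulate phase 3*(pi/6) = pi/2: R^3 = cos(pi/2) - sin(pi/2)*e13.
cos(pi/2) = 0 and sin(pi/2) = 1, so R^3 = -e13. The net rotation is 1*pi; the rotor keeps the half-angle phase exactly.
Answer: -e13


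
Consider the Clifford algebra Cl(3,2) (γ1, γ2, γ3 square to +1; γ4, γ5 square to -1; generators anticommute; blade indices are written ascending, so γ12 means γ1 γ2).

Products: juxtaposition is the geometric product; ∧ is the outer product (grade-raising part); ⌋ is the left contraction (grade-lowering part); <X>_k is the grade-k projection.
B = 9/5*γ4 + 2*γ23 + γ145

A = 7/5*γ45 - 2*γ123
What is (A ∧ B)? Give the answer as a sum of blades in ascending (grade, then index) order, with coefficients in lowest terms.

step 1: -18/5*γ1234 + 14/5*γ2345
Answer: -18/5*γ1234 + 14/5*γ2345


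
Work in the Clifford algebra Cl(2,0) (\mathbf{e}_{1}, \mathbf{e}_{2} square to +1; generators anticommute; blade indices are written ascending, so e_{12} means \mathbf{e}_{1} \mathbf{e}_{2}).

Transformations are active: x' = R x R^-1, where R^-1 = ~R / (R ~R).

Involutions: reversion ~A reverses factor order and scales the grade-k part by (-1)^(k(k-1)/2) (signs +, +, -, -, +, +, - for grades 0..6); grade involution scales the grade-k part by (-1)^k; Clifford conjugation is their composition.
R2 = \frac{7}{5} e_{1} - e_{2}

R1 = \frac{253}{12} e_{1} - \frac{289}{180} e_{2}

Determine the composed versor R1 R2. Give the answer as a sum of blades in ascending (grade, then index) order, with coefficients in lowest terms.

Distribute over the terms of R1 (each basis-blade product reordered to ascending indices, repeated generators contracted through their squares):
(\frac{253}{12} e_{1}) R2 = \frac{1771}{60} - \frac{253}{12} e_{12}
(-\frac{289}{180} e_{2}) R2 = \frac{289}{180} + \frac{2023}{900} e_{12}
Summing the partial products and collecting blades:
Answer: \frac{2801}{90} - \frac{4238}{225} e_{12}


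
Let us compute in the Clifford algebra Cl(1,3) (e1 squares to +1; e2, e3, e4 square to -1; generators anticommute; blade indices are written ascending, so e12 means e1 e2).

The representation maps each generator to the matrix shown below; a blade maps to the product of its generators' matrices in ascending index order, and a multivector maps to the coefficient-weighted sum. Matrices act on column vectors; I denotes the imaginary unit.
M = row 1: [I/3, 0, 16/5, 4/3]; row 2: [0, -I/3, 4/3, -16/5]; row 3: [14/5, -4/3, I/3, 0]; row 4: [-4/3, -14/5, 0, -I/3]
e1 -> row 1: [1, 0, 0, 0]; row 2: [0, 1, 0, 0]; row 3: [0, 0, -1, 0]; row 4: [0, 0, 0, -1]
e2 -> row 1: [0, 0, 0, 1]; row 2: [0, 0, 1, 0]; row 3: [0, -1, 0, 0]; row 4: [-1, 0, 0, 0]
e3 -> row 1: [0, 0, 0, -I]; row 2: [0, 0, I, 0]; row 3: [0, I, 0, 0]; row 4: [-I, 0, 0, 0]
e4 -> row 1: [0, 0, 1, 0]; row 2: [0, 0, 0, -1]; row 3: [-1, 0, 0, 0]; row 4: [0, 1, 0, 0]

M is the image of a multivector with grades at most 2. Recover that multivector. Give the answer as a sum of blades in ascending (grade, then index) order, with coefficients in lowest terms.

Method: the blade images are trace-orthogonal — tr(rho(e_A) rho(e_B)^-1) = 4 if A = B and 0 otherwise — and rho(e_A)^-1 = (e_A)^2 * rho(e_A) with (e_A)^2 = +1 or -1, so the coefficient of e_A in the preimage is (e_A)^2 * tr(M rho(e_A))/4.
Nonzero projections over blades of grade <= 2: e2: (e2)^2 = -1, tr(M rho(e2)) = -16/3, coefficient 4/3; e4: (e4)^2 = -1, tr(M rho(e4)) = -4/5, coefficient 1/5; e14: (e14)^2 = +1, tr(M rho(e14)) = 12, coefficient 3; e23: (e23)^2 = -1, tr(M rho(e23)) = 4/3, coefficient -1/3. Every other blade of grade <= 2 projects to 0.
Answer: 4/3*e2 + 1/5*e4 + 3*e14 - 1/3*e23


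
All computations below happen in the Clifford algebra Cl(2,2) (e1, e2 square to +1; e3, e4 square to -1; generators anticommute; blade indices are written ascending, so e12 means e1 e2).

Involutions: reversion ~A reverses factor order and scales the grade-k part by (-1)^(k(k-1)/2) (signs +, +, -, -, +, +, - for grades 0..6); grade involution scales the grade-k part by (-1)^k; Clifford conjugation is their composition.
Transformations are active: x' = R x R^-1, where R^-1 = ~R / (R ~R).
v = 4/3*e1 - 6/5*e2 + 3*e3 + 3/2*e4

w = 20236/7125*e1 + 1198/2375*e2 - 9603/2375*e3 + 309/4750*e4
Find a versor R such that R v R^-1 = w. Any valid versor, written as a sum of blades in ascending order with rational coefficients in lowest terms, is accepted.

Why this works: both vectors square to -7229/900, so q(v) = q(w) and R = v + w = 9912/2375*e1 - 1652/2375*e2 - 2478/2375*e3 + 3717/2375*e4 carries v to w — its own direction survives, the complement (v - w)/2 flips.
Answer: 9912/2375*e1 - 1652/2375*e2 - 2478/2375*e3 + 3717/2375*e4


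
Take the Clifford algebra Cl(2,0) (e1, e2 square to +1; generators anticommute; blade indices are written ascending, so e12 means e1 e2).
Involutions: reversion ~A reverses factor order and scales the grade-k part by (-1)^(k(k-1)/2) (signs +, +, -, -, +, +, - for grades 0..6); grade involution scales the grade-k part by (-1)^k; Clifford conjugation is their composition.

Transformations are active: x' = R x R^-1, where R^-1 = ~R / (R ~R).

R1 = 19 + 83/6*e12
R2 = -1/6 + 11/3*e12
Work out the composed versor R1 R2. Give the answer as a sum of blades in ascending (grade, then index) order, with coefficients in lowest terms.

Distribute over the terms of R1 (each basis-blade product reordered to ascending indices, repeated generators contracted through their squares):
(19) R2 = -19/6 + 209/3*e12
(83/6*e12) R2 = -913/18 - 83/36*e12
Summing the partial products and collecting blades:
Answer: -485/9 + 2425/36*e12


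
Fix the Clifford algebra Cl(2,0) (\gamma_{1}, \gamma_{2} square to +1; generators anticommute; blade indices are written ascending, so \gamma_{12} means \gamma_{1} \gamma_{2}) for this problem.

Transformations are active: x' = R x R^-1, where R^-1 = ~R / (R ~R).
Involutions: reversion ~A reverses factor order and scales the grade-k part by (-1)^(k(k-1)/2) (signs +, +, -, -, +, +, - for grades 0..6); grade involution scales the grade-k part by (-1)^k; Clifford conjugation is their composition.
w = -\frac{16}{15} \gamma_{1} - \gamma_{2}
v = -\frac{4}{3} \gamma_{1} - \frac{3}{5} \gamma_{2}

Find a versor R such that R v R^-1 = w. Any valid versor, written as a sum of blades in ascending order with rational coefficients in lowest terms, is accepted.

Since q(v) = q(w) = \frac{481}{225}, the sum R = v + w = -\frac{12}{5} \gamma_{1} - \frac{8}{5} \gamma_{2} does the job whenever invertible.
Answer: -\frac{12}{5} \gamma_{1} - \frac{8}{5} \gamma_{2}


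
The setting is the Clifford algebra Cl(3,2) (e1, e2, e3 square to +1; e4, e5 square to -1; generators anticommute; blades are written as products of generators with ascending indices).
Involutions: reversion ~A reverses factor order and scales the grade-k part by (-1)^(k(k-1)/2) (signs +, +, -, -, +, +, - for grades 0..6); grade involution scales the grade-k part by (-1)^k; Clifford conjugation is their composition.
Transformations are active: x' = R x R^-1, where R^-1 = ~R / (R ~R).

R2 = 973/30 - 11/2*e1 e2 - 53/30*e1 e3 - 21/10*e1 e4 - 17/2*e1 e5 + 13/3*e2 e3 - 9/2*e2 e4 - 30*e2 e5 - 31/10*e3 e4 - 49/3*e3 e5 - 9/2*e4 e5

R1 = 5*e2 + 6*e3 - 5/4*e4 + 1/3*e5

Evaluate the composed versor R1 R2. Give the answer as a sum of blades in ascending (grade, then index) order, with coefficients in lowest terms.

Distribute over the terms of R1 (each basis-blade product reordered to ascending indices, repeated generators contracted through their squares):
(5*e2) R2 = 55/2*e1 + 973/6*e2 + 65/3*e3 - 45/2*e4 - 150*e5 + 53/6*e1 e2 e3 + 21/2*e1 e2 e4 + 85/2*e1 e2 e5 - 31/2*e2 e3 e4 - 245/3*e2 e3 e5 - 45/2*e2 e4 e5
(6*e3) R2 = 53/5*e1 - 26*e2 + 973/5*e3 - 93/5*e4 - 98*e5 - 33*e1 e2 e3 + 63/5*e1 e3 e4 + 51*e1 e3 e5 + 27*e2 e3 e4 + 180*e2 e3 e5 - 27*e3 e4 e5
(-5/4*e4) R2 = 21/8*e1 + 45/8*e2 + 31/8*e3 - 973/24*e4 - 45/8*e5 + 55/8*e1 e2 e4 + 53/24*e1 e3 e4 - 85/8*e1 e4 e5 - 65/12*e2 e3 e4 - 75/2*e2 e4 e5 - 245/12*e3 e4 e5
(1/3*e5) R2 = -17/6*e1 - 10*e2 - 49/9*e3 - 3/2*e4 + 973/90*e5 - 11/6*e1 e2 e5 - 53/90*e1 e3 e5 - 7/10*e1 e4 e5 + 13/9*e2 e3 e5 - 3/2*e2 e4 e5 - 31/30*e3 e4 e5
Summing the partial products and collecting blades:
Answer: 4547/120*e1 + 3163/24*e2 + 77291/360*e3 - 9977/120*e4 - 87413/360*e5 - 145/6*e1 e2 e3 + 139/8*e1 e2 e4 + 122/3*e1 e2 e5 + 1777/120*e1 e3 e4 + 4537/90*e1 e3 e5 - 453/40*e1 e4 e5 + 73/12*e2 e3 e4 + 898/9*e2 e3 e5 - 123/2*e2 e4 e5 - 969/20*e3 e4 e5


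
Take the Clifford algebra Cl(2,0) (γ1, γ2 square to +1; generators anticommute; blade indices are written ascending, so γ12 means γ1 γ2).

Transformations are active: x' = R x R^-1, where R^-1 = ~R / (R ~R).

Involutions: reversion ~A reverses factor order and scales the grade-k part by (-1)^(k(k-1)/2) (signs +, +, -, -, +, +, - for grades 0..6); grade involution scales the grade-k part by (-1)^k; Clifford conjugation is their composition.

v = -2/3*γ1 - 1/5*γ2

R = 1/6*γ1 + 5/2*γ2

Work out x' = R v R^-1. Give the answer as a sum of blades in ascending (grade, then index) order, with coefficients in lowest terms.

~R = 1/6*γ1 + 5/2*γ2, and R ~R = 113/18, so R^-1 = ~R / (113/18).
R v = -11/18 + 49/30*γ12
Answer: 215/339*γ1 - 162/565*γ2


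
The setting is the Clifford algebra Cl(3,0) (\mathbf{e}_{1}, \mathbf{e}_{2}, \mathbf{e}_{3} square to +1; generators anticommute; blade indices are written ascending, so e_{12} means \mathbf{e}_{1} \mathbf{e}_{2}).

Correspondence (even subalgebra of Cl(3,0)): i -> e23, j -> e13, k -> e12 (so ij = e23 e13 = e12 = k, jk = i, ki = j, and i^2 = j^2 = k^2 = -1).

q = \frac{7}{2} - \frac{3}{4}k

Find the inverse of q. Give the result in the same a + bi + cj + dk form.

In blades: q = \frac{7}{2} - \frac{3}{4} e_{12}.
With qbar = \frac{7}{2} + \frac{3}{4} e_{12} (scalar fixed, mapped units negated), q qbar = \frac{205}{16} (the sum of squared coefficients), so q^-1 = qbar / (\frac{205}{16}) = \frac{56}{205} + \frac{12}{205} e_{12}; translating back:
Answer: \frac{56}{205} + \frac{12}{205}k


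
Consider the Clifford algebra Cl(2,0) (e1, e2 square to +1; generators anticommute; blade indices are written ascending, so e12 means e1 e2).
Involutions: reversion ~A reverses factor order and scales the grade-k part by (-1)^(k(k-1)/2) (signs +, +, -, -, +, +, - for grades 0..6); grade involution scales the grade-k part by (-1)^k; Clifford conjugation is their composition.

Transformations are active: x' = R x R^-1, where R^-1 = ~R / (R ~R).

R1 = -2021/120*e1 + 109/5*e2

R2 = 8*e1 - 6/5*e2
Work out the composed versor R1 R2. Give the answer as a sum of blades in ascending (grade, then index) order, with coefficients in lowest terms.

Distribute over the terms of R1 (each basis-blade product reordered to ascending indices, repeated generators contracted through their squares):
(-2021/120*e1) R2 = -2021/15 + 2021/100*e12
(109/5*e2) R2 = -654/25 - 872/5*e12
Summing the partial products and collecting blades:
Answer: -12067/75 - 15419/100*e12


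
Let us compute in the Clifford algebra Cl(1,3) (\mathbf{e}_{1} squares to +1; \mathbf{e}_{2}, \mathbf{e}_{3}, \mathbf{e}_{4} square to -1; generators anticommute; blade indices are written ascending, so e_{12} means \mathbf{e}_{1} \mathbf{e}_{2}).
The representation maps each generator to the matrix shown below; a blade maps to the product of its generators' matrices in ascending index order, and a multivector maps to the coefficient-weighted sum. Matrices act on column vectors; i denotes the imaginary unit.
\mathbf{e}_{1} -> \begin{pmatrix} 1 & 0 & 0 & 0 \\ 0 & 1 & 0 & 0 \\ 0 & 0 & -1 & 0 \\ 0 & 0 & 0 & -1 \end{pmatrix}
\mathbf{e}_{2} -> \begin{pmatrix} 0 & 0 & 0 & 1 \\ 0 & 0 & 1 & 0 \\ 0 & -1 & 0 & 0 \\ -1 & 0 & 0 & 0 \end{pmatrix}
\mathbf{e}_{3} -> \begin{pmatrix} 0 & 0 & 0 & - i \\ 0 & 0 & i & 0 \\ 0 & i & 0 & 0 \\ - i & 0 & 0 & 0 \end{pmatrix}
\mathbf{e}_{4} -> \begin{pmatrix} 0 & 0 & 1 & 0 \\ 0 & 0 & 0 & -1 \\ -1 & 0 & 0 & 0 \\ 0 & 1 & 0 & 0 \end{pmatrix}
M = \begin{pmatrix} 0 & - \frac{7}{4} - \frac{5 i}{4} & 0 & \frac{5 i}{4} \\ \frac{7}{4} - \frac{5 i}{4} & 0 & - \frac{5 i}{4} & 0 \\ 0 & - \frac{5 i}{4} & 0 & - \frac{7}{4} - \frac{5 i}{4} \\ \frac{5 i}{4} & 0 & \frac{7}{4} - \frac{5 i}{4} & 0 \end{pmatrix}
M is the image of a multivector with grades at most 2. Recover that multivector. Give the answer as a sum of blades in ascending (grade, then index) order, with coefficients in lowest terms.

Method: the blade images are trace-orthogonal — tr(rho(e_A) rho(e_B)^-1) = 4 if A = B and 0 otherwise — and rho(e_A)^-1 = (e_A)^2 * rho(e_A) with (e_A)^2 = +1 or -1, so the coefficient of e_A in the preimage is (e_A)^2 * tr(M rho(e_A))/4.
Nonzero projections over blades of grade <= 2: e_{3}: (e_{3})^2 = -1, tr(M rho(e_{3})) = 5, coefficient -\frac{5}{4}; e_{24}: (e_{24})^2 = -1, tr(M rho(e_{24})) = 7, coefficient -\frac{7}{4}; e_{34}: (e_{34})^2 = -1, tr(M rho(e_{34})) = -5, coefficient \frac{5}{4}. Every other blade of grade <= 2 projects to 0.
Answer: -\frac{5}{4} e_{3} - \frac{7}{4} e_{24} + \frac{5}{4} e_{34}


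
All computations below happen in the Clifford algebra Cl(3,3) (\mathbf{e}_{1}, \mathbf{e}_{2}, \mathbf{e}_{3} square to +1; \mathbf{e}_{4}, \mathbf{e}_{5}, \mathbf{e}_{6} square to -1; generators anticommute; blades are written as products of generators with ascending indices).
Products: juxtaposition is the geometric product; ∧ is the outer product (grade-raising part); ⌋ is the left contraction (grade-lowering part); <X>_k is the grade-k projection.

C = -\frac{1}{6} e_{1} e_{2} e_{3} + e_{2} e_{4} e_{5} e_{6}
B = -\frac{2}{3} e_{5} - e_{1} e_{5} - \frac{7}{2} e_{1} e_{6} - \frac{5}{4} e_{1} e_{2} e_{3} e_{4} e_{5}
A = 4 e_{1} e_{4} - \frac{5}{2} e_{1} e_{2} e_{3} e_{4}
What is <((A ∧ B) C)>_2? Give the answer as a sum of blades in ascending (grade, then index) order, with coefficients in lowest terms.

step 1: -\frac{8}{3} e_{1} e_{4} e_{5} + \frac{5}{3} e_{1} e_{2} e_{3} e_{4} e_{5}
step 2: \frac{5}{18} e_{4} e_{5} + \frac{8}{3} e_{1} e_{2} e_{6} + \frac{5}{3} e_{1} e_{3} e_{6} + \frac{4}{9} e_{2} e_{3} e_{4} e_{5}
step 3: \frac{5}{18} e_{4} e_{5}
Answer: \frac{5}{18} e_{4} e_{5}


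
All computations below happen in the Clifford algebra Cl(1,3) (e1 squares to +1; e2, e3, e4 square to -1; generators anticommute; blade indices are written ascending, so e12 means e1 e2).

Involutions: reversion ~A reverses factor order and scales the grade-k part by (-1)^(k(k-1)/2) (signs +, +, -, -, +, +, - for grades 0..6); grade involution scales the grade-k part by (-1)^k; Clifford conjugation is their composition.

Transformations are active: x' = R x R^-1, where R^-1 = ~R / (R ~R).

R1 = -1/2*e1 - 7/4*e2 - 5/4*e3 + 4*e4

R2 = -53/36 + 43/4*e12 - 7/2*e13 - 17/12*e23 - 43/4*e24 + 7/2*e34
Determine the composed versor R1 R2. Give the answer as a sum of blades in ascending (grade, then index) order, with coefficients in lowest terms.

Distribute over the terms of R1 (each basis-blade product reordered to ascending indices, repeated generators contracted through their squares):
(-1/2*e1) R2 = 53/72*e1 - 43/8*e2 + 7/4*e3 + 17/24*e123 + 43/8*e124 - 7/4*e134
(-7/4*e2) R2 = -301/16*e1 + 371/144*e2 - 119/48*e3 - 301/16*e4 - 49/8*e123 - 49/8*e234
(-5/4*e3) R2 = 35/8*e1 + 85/48*e2 + 265/144*e3 + 35/8*e4 - 215/16*e123 - 215/16*e234
(4*e4) R2 = -43*e2 + 14*e3 - 53/9*e4 + 43*e124 - 14*e134 - 17/3*e234
Summing the partial products and collecting blades:
Answer: -1973/144*e1 - 1585/36*e2 + 136/9*e3 - 2927/144*e4 - 905/48*e123 + 387/8*e124 - 63/4*e134 - 1211/48*e234


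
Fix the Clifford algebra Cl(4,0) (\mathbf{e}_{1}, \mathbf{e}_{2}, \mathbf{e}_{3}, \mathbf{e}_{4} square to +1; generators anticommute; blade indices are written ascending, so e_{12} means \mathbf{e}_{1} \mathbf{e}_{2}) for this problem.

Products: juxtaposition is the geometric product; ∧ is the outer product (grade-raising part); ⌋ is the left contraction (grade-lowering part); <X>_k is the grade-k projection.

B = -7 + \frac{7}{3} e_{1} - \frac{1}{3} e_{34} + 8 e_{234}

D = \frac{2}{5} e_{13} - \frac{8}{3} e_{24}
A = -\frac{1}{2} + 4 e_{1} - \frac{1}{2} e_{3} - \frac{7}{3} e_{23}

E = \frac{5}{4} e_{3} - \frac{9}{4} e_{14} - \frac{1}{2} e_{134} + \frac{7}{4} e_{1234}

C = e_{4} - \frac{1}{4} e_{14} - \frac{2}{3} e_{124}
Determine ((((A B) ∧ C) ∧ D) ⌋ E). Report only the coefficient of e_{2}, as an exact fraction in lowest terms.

step 1: \frac{77}{6} - \frac{175}{6} e_{1} + \frac{7}{2} e_{3} + \frac{113}{6} e_{4} + \frac{7}{6} e_{13} + \frac{49}{3} e_{23} + \frac{43}{9} e_{24} + \frac{1}{6} e_{34} - \frac{49}{9} e_{123} - \frac{4}{3} e_{134} - 4 e_{234} + 32 e_{1234}
step 2: \frac{77}{6} e_{4} - \frac{259}{8} e_{14} + \frac{7}{2} e_{34} - \frac{77}{9} e_{124} + \frac{49}{24} e_{134} + \frac{49}{3} e_{234} - \frac{427}{36} e_{1234}
step 3: \frac{77}{15} e_{134}
step 4: \frac{77}{30} - \frac{539}{60} e_{2}
Answer: -\frac{539}{60}


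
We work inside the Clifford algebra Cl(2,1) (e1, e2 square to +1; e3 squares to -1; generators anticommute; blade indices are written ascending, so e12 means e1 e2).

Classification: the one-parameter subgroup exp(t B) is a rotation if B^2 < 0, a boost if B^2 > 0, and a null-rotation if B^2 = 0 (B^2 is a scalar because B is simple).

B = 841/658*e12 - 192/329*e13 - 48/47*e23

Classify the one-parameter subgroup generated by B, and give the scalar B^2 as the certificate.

B^2 term by term: the squares give (841/658)^2*(e12)^2 + (-192/329)^2*(e13)^2 + (-48/47)^2*(e23)^2 = 707281/432964*(-1) + 36864/108241*(+1) + 2304/2209*(+1) = -1/4 (each basis 2-blade squares to minus the product of its generators' squares); cross terms between blades sharing an index anticommute and cancel. So B^2 = -1/4.
Answer: rotation, certificate B^2 = -1/4. The class reads off the invariant scalar -1/4 directly.


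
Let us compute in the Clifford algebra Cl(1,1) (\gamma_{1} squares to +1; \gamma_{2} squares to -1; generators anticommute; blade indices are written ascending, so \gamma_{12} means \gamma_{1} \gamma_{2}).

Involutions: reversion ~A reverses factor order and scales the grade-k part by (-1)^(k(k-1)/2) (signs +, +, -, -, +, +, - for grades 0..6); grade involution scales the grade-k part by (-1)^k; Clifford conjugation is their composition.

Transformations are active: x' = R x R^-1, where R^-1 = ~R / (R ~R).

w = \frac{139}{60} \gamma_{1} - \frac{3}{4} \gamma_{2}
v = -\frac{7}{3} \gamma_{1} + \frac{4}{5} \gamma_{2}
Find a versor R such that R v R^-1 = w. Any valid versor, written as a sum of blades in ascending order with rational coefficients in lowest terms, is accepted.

Why this works: both vectors square to \frac{1081}{225}, so q(v) = q(w) and R = v + w = -\frac{1}{60} \gamma_{1} + \frac{1}{20} \gamma_{2} carries v to w — its own direction survives, the complement (v - w)/2 flips.
Answer: -\frac{1}{60} \gamma_{1} + \frac{1}{20} \gamma_{2}


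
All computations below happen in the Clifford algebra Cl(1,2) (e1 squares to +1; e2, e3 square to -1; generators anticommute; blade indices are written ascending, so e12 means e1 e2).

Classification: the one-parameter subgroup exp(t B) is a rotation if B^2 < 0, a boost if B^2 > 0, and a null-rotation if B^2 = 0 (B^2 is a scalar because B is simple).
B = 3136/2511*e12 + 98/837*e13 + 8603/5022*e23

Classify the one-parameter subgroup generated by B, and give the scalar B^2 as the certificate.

B^2 term by term: the squares give (3136/2511)^2*(e12)^2 + (98/837)^2*(e13)^2 + (8603/5022)^2*(e23)^2 = 9834496/6305121*(+1) + 9604/700569*(+1) + 74011609/25220484*(-1) = -49/36 (each basis 2-blade squares to minus the product of its generators' squares); cross terms between blades sharing an index anticommute and cancel. So B^2 = -49/36.
Answer: rotation, certificate B^2 = -49/36. Check the certificate: B^2 = -49/36, and that sign is decisive whatever form B takes.


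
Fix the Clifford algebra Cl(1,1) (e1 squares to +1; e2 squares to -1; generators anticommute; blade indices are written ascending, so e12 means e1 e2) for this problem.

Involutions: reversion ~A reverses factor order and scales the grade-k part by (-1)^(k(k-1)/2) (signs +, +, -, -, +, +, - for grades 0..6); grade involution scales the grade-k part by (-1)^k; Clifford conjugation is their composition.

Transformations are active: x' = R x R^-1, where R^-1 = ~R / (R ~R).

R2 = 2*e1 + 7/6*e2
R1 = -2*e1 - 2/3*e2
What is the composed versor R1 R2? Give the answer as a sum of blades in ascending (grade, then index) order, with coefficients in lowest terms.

Distribute over the terms of R1 (each basis-blade product reordered to ascending indices, repeated generators contracted through their squares):
(-2*e1) R2 = -4 - 7/3*e12
(-2/3*e2) R2 = 7/9 + 4/3*e12
Summing the partial products and collecting blades:
Answer: -29/9 - e12


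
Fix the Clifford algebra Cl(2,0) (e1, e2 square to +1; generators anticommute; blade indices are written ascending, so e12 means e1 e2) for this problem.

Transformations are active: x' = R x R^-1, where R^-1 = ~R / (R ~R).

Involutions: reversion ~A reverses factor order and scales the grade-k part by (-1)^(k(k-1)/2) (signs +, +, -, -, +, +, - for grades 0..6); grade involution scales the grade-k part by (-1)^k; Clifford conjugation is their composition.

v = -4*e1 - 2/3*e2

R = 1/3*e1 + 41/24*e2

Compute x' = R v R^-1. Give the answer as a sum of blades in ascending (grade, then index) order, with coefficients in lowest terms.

~R = 1/3*e1 + 41/24*e2, and R ~R = 1745/576, so R^-1 = ~R / (1745/576).
R v = -89/36 + 119/18*e12
Answer: 18092/5235*e1 - 3702/1745*e2


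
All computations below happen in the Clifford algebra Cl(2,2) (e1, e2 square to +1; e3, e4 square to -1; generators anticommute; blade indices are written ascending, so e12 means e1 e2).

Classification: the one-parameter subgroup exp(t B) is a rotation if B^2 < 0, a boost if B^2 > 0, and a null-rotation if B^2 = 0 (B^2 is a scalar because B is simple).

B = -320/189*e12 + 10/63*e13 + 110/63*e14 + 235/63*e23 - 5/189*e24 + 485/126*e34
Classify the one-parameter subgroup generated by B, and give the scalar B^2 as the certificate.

B^2 term by term: the squares give (-320/189)^2*(e12)^2 + (10/63)^2*(e13)^2 + (110/63)^2*(e14)^2 + (235/63)^2*(e23)^2 + (-5/189)^2*(e24)^2 + (485/126)^2*(e34)^2 = 102400/35721*(-1) + 100/3969*(+1) + 12100/3969*(+1) + 55225/3969*(+1) + 25/35721*(+1) + 235225/15876*(-1) = -25/36 (each basis 2-blade squares to minus the product of its generators' squares); cross terms between blades sharing an index anticommute and cancel; the commuting (index-disjoint) pairs give grade-4 terms 2*c*c'*(blade product), which cancel blade by blade — e1234: -155200/11907 + 100/11907 + 51700/3969 = 0 — confirming B is simple. So B^2 = -25/36.
Answer: rotation, certificate B^2 = -25/36. Check the certificate: B^2 = -25/36, and that sign is decisive whatever form B takes.


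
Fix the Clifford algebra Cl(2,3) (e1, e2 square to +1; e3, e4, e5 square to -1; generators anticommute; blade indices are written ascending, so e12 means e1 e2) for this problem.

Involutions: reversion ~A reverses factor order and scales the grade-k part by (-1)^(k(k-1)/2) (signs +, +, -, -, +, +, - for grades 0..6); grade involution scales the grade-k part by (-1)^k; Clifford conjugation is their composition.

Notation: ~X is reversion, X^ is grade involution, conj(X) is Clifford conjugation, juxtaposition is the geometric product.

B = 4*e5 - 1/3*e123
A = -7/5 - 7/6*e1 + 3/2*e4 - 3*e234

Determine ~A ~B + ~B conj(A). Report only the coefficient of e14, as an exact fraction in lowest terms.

first term: -28/5*e5 - e14 - 14/3*e15 - 7/18*e23 + 6*e45 - 7/15*e123 - 1/2*e1234 + 12*e2345
second term: -28/5*e5 - e14 - 14/3*e15 + 7/18*e23 + 6*e45 - 7/15*e123 - 1/2*e1234 + 12*e2345
Answer: -2


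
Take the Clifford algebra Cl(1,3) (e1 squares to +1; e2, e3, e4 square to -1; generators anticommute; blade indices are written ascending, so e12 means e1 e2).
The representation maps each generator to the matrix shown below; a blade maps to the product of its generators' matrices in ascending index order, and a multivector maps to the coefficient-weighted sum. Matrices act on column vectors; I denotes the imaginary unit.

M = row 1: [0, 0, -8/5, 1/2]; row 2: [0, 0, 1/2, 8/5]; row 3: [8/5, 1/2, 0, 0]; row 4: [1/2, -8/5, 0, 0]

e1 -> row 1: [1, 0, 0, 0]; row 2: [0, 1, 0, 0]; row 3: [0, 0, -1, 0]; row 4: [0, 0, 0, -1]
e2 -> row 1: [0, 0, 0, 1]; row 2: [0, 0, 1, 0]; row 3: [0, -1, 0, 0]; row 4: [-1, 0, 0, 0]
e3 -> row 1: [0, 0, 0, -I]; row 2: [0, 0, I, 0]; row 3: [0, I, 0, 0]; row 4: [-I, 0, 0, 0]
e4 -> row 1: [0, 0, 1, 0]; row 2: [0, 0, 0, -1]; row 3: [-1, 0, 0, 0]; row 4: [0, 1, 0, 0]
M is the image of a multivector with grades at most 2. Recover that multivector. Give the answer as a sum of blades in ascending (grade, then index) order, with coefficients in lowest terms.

Method: the blade images are trace-orthogonal — tr(rho(e_A) rho(e_B)^-1) = 4 if A = B and 0 otherwise — and rho(e_A)^-1 = (e_A)^2 * rho(e_A) with (e_A)^2 = +1 or -1, so the coefficient of e_A in the preimage is (e_A)^2 * tr(M rho(e_A))/4.
Nonzero projections over blades of grade <= 2: e4: (e4)^2 = -1, tr(M rho(e4)) = 32/5, coefficient -8/5; e12: (e12)^2 = +1, tr(M rho(e12)) = 2, coefficient 1/2. Every other blade of grade <= 2 projects to 0.
Answer: -8/5*e4 + 1/2*e12


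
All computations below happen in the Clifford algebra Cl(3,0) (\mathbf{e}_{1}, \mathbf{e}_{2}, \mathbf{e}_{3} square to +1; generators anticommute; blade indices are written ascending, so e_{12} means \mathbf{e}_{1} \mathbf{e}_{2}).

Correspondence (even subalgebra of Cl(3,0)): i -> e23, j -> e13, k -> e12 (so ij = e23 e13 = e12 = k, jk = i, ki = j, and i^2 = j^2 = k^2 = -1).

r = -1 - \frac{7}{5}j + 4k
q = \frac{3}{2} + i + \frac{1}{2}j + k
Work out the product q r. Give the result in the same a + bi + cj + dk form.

In blades: q = \frac{3}{2} + e_{12} + \frac{1}{2} e_{13} + e_{23}, r = -1 + 4 e_{12} - \frac{7}{5} e_{13}.
Distribute q over r term by term (generator squares from the signature, products reordered to ascending indices): (\frac{3}{2})*r = -\frac{3}{2} + 6 e_{12} - \frac{21}{10} e_{13}; (e_{12})*r = -4 - e_{12} + \frac{7}{5} e_{23}; (\frac{1}{2} e_{13})*r = \frac{7}{10} - \frac{1}{2} e_{13} + 2 e_{23}; (e_{23})*r = -\frac{7}{5} e_{12} - 4 e_{13} - e_{23}.
Sum: -\frac{24}{5} + \frac{18}{5} e_{12} - \frac{33}{5} e_{13} + \frac{12}{5} e_{23}; translating back through the correspondence:
Answer: -\frac{24}{5} + \frac{12}{5}i - \frac{33}{5}j + \frac{18}{5}k


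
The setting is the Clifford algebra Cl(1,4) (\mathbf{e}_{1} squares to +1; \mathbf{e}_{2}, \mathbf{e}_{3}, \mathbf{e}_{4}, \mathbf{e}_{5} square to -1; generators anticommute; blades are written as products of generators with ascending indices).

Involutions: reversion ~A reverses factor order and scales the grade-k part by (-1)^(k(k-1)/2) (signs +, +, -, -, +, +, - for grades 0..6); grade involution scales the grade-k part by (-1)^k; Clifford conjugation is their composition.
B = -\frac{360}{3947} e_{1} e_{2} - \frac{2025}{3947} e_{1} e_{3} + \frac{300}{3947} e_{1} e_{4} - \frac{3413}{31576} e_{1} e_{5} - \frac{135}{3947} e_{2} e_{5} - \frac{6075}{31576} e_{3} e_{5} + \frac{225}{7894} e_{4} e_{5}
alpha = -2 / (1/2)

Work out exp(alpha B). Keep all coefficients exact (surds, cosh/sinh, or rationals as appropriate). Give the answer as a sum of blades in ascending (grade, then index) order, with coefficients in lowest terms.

B^2 term by term: the squares give (-\frac{360}{3947})^2*(e_{1} e_{2})^2 + (-\frac{2025}{3947})^2*(e_{1} e_{3})^2 + (\frac{300}{3947})^2*(e_{1} e_{4})^2 + (-\frac{3413}{31576})^2*(e_{1} e_{5})^2 + (-\frac{135}{3947})^2*(e_{2} e_{5})^2 + (-\frac{6075}{31576})^2*(e_{3} e_{5})^2 + (\frac{225}{7894})^2*(e_{4} e_{5})^2 = \frac{129600}{15578809}*(+1) + \frac{4100625}{15578809}*(+1) + \frac{90000}{15578809}*(+1) + \frac{11648569}{997043776}*(+1) + \frac{18225}{15578809}*(-1) + \frac{36905625}{997043776}*(-1) + \frac{50625}{62315236}*(-1) = \frac{1}{4} (each basis 2-blade squares to minus the product of its generators' squares); cross terms between blades sharing an index anticommute and cancel; the commuting (index-disjoint) pairs give grade-4 terms 2*c*c'*(blade product), which cancel blade by blade — e_{1} e_{2} e_{3} e_{5}: \frac{546750}{15578809} - \frac{546750}{15578809} = 0; e_{1} e_{2} e_{4} e_{5}: -\frac{81000}{15578809} + \frac{81000}{15578809} = 0; e_{1} e_{3} e_{4} e_{5}: -\frac{455625}{15578809} + \frac{455625}{15578809} = 0 — confirming B is simple. So B^2 = \frac{1}{4}.
B^2 = \frac{1}{4} — since the square is positive, the closed form is hyperbolic: l = \frac{1}{2}, alpha*l = -2, so exp(alpha B) = cosh(-2) + (sinh(-2)/(\frac{1}{2}))*B = \cosh{\left(2 \right)} + (- 2 \sinh{\left(2 \right)})*B.
Answer: \cosh{\left(2 \right)} + \frac{720 \sinh{\left(2 \right)}}{3947} e_{1} e_{2} + \frac{4050 \sinh{\left(2 \right)}}{3947} e_{1} e_{3} - \frac{600 \sinh{\left(2 \right)}}{3947} e_{1} e_{4} + \frac{3413 \sinh{\left(2 \right)}}{15788} e_{1} e_{5} + \frac{270 \sinh{\left(2 \right)}}{3947} e_{2} e_{5} + \frac{6075 \sinh{\left(2 \right)}}{15788} e_{3} e_{5} - \frac{225 \sinh{\left(2 \right)}}{3947} e_{4} e_{5}


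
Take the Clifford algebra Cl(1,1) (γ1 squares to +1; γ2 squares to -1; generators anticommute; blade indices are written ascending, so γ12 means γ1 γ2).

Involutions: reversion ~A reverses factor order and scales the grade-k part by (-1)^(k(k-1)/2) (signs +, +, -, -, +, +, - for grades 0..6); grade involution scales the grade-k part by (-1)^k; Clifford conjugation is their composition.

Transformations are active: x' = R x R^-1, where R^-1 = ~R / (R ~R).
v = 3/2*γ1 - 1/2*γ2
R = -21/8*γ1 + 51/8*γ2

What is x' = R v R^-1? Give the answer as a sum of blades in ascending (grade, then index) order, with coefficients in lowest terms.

~R = -21/8*γ1 + 51/8*γ2, and R ~R = -135/4, so R^-1 = ~R / (-135/4).
R v = -3/4 - 33/4*γ12
Answer: -97/60*γ1 + 47/60*γ2


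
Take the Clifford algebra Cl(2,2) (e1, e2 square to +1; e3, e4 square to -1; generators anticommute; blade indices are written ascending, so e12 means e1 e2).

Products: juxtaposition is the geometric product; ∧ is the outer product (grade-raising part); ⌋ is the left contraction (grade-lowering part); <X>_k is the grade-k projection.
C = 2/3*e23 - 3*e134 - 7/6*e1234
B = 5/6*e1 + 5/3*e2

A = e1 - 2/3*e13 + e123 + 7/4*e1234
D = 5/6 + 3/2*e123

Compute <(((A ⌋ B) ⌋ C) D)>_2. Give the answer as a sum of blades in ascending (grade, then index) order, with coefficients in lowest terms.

step 1: 5/6
step 2: 5/9*e23 - 5/2*e134 - 35/36*e1234
step 3: 5/6*e1 + 35/24*e4 + 25/54*e23 - 15/4*e24 - 25/12*e134 - 175/216*e1234
step 4: 25/54*e23 - 15/4*e24
Answer: 25/54*e23 - 15/4*e24


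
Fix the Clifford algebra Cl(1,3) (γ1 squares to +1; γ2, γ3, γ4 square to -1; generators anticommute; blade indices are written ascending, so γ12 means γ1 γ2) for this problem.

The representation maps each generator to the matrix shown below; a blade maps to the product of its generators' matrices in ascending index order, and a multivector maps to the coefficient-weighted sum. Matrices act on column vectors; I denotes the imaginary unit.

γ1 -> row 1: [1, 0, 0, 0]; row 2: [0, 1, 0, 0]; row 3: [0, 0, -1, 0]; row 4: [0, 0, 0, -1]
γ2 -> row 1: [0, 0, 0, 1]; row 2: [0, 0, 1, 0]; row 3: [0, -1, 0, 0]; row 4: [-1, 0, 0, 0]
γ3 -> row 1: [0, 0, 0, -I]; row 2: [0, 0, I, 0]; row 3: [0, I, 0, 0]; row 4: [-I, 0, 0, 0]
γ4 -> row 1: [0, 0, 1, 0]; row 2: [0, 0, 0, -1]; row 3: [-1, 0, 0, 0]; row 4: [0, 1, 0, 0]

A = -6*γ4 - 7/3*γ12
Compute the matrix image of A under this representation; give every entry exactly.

Bivector images (products of the table entries): rho(γ12) = rho(γ1)rho(γ2) = row 1: [0, 0, 0, 1]; row 2: [0, 0, 1, 0]; row 3: [0, 1, 0, 0]; row 4: [1, 0, 0, 0].
M = (-6)*rho(γ4) + (-7/3)*rho(γ12), summed entrywise:
Answer: row 1: [0, 0, -6, -7/3]; row 2: [0, 0, -7/3, 6]; row 3: [6, -7/3, 0, 0]; row 4: [-7/3, -6, 0, 0]


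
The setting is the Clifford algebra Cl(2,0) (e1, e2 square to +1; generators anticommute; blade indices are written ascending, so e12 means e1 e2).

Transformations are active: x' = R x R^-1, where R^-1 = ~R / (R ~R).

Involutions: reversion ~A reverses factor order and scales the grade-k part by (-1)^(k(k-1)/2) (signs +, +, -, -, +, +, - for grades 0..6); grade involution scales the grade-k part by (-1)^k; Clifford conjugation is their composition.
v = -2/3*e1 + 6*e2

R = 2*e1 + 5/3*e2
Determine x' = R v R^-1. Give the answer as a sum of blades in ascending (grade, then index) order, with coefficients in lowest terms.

~R = 2*e1 + 5/3*e2, and R ~R = 61/9, so R^-1 = ~R / (61/9).
R v = 26/3 + 118/9*e12
Answer: 1058/183*e1 - 106/61*e2


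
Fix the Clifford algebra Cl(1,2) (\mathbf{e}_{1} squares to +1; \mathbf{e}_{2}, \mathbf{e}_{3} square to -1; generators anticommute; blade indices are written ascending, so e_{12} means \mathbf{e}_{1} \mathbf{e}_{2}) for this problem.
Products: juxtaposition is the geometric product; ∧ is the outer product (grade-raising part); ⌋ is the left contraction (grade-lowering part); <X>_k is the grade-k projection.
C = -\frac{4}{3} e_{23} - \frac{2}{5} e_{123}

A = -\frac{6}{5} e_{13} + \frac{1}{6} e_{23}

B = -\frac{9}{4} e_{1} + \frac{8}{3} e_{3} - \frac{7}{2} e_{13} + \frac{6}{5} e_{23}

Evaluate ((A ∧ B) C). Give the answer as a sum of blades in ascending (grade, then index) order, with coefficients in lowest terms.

step 1: -\frac{3}{8} e_{123}
step 2: -\frac{3}{20} - \frac{1}{2} e_{1}
Answer: -\frac{3}{20} - \frac{1}{2} e_{1}


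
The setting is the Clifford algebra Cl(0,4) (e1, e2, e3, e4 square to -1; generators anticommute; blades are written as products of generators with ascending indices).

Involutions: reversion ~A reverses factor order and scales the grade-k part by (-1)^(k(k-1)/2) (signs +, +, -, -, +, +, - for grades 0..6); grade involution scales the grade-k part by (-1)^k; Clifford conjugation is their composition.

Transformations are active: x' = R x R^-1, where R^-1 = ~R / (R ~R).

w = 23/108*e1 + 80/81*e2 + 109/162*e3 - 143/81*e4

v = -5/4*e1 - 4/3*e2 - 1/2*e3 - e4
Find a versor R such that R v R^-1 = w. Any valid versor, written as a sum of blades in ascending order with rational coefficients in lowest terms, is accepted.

A norm check does it: q(v) = q(w) = -661/144, hence R = v + w = -28/27*e1 - 28/81*e2 + 14/81*e3 - 224/81*e4 realises the map — parallel part kept, (v - w)/2 negated, v carried to w.
Answer: -28/27*e1 - 28/81*e2 + 14/81*e3 - 224/81*e4


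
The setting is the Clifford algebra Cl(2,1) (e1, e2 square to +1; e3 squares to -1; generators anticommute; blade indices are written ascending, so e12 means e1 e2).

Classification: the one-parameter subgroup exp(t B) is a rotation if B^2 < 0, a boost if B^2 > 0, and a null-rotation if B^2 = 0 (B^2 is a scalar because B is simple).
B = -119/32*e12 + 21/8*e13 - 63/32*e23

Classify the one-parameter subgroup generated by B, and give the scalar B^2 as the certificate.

B^2 term by term: the squares give (-119/32)^2*(e12)^2 + (21/8)^2*(e13)^2 + (-63/32)^2*(e23)^2 = 14161/1024*(-1) + 441/64*(+1) + 3969/1024*(+1) = -49/16 (each basis 2-blade squares to minus the product of its generators' squares); cross terms between blades sharing an index anticommute and cancel. So B^2 = -49/16.
Answer: rotation, certificate B^2 = -49/16. Certificate logic: -49/16 is a conjugation-invariant scalar, so its sign fixes rotation versus boost versus null-rotation outright.


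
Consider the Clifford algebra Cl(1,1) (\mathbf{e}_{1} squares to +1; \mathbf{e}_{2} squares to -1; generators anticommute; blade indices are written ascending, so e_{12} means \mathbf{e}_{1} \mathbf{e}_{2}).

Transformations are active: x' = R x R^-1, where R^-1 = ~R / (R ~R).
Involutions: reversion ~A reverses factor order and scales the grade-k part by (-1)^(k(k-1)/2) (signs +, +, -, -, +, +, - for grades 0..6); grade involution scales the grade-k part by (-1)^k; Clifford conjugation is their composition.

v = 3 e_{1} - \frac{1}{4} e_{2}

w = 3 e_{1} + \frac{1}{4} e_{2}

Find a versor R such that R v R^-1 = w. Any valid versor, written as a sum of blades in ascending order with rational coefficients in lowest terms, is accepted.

Why this works: both vectors square to \frac{143}{16}, so q(v) = q(w) and R = v + w = 6 e_{1} carries v to w — its own direction survives, the complement (v - w)/2 flips.
Answer: 6 e_{1}
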